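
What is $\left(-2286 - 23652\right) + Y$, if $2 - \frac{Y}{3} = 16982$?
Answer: $-76878$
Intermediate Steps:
$Y = -50940$ ($Y = 6 - 50946 = -50940$)
$\left(-2286 - 23652\right) + Y = \left(-2286 - 23652\right) - 50940 = -25938 - 50940 = -76878$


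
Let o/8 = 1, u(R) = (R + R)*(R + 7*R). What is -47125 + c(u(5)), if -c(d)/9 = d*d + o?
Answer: -1487197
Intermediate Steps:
u(R) = 16*R² (u(R) = (2*R)*(8*R) = 16*R²)
o = 8 (o = 8*1 = 8)
c(d) = -72 - 9*d² (c(d) = -9*(d*d + 8) = -9*(d² + 8) = -9*(8 + d²) = -72 - 9*d²)
-47125 + c(u(5)) = -47125 + (-72 - 9*(16*5²)²) = -47125 + (-72 - 9*(16*25)²) = -47125 + (-72 - 9*400²) = -47125 + (-72 - 9*160000) = -47125 + (-72 - 1440000) = -47125 - 1440072 = -1487197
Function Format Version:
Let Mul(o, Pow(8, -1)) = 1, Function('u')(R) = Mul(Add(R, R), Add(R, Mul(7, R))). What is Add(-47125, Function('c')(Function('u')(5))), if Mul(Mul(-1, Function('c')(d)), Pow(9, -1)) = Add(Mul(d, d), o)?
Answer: -1487197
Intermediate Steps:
Function('u')(R) = Mul(16, Pow(R, 2)) (Function('u')(R) = Mul(Mul(2, R), Mul(8, R)) = Mul(16, Pow(R, 2)))
o = 8 (o = Mul(8, 1) = 8)
Function('c')(d) = Add(-72, Mul(-9, Pow(d, 2))) (Function('c')(d) = Mul(-9, Add(Mul(d, d), 8)) = Mul(-9, Add(Pow(d, 2), 8)) = Mul(-9, Add(8, Pow(d, 2))) = Add(-72, Mul(-9, Pow(d, 2))))
Add(-47125, Function('c')(Function('u')(5))) = Add(-47125, Add(-72, Mul(-9, Pow(Mul(16, Pow(5, 2)), 2)))) = Add(-47125, Add(-72, Mul(-9, Pow(Mul(16, 25), 2)))) = Add(-47125, Add(-72, Mul(-9, Pow(400, 2)))) = Add(-47125, Add(-72, Mul(-9, 160000))) = Add(-47125, Add(-72, -1440000)) = Add(-47125, -1440072) = -1487197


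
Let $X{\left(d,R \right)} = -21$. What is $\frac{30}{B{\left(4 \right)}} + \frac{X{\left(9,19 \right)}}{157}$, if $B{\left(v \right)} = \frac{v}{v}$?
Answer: $\frac{4689}{157} \approx 29.866$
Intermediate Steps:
$B{\left(v \right)} = 1$
$\frac{30}{B{\left(4 \right)}} + \frac{X{\left(9,19 \right)}}{157} = \frac{30}{1} - \frac{21}{157} = 30 \cdot 1 - \frac{21}{157} = 30 - \frac{21}{157} = \frac{4689}{157}$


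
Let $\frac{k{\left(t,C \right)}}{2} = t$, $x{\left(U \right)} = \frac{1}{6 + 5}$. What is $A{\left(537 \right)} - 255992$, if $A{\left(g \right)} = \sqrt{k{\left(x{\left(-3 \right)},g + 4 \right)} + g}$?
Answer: $-255992 + \frac{\sqrt{64999}}{11} \approx -2.5597 \cdot 10^{5}$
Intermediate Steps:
$x{\left(U \right)} = \frac{1}{11}$
$k{\left(t,C \right)} = 2 t$
$A{\left(g \right)} = \sqrt{\frac{2}{11} + g}$ ($A{\left(g \right)} = \sqrt{2 \cdot \frac{1}{11} + g} = \sqrt{\frac{2}{11} + g}$)
$A{\left(537 \right)} - 255992 = \frac{\sqrt{22 + 121 \cdot 537}}{11} - 255992 = \frac{\sqrt{22 + 64977}}{11} - 255992 = \frac{\sqrt{64999}}{11} - 255992 = -255992 + \frac{\sqrt{64999}}{11}$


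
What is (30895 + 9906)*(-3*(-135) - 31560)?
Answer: -1271155155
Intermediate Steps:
(30895 + 9906)*(-3*(-135) - 31560) = 40801*(405 - 31560) = 40801*(-31155) = -1271155155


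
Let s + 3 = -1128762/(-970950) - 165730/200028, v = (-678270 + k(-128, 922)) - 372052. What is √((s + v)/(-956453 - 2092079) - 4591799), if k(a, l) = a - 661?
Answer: I*√111783364762023847163462724846508381278/4933977569167260 ≈ 2142.8*I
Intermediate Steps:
k(a, l) = -661 + a
v = -1051111 (v = (-678270 + (-661 - 128)) - 372052 = (-678270 - 789) - 372052 = -679059 - 372052 = -1051111)
s = -43148591497/16184765550 (s = -3 + (-1128762/(-970950) - 165730/200028) = -3 + (-1128762*(-1/970950) - 165730*1/200028) = -3 + (188127/161825 - 82865/100014) = -3 + 5405705153/16184765550 = -43148591497/16184765550 ≈ -2.6660)
√((s + v)/(-956453 - 2092079) - 4591799) = √((-43148591497/16184765550 - 1051111)/(-956453 - 2092079) - 4591799) = √(-17012028250617547/16184765550/(-3048532) - 4591799) = √(-17012028250617547/16184765550*(-1/3048532) - 4591799) = √(17012028250617547/49339775691672600 - 4591799) = √(-226558315669218302389853/49339775691672600) = I*√111783364762023847163462724846508381278/4933977569167260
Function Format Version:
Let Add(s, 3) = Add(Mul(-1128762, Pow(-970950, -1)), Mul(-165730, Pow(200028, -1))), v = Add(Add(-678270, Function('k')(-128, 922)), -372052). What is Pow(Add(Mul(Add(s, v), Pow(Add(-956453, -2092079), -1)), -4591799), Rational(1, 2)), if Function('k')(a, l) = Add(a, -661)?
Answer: Mul(Rational(1, 4933977569167260), I, Pow(111783364762023847163462724846508381278, Rational(1, 2))) ≈ Mul(2142.8, I)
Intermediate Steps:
Function('k')(a, l) = Add(-661, a)
v = -1051111 (v = Add(Add(-678270, Add(-661, -128)), -372052) = Add(Add(-678270, -789), -372052) = Add(-679059, -372052) = -1051111)
s = Rational(-43148591497, 16184765550) (s = Add(-3, Add(Mul(-1128762, Pow(-970950, -1)), Mul(-165730, Pow(200028, -1)))) = Add(-3, Add(Mul(-1128762, Rational(-1, 970950)), Mul(-165730, Rational(1, 200028)))) = Add(-3, Add(Rational(188127, 161825), Rational(-82865, 100014))) = Add(-3, Rational(5405705153, 16184765550)) = Rational(-43148591497, 16184765550) ≈ -2.6660)
Pow(Add(Mul(Add(s, v), Pow(Add(-956453, -2092079), -1)), -4591799), Rational(1, 2)) = Pow(Add(Mul(Add(Rational(-43148591497, 16184765550), -1051111), Pow(Add(-956453, -2092079), -1)), -4591799), Rational(1, 2)) = Pow(Add(Mul(Rational(-17012028250617547, 16184765550), Pow(-3048532, -1)), -4591799), Rational(1, 2)) = Pow(Add(Mul(Rational(-17012028250617547, 16184765550), Rational(-1, 3048532)), -4591799), Rational(1, 2)) = Pow(Add(Rational(17012028250617547, 49339775691672600), -4591799), Rational(1, 2)) = Pow(Rational(-226558315669218302389853, 49339775691672600), Rational(1, 2)) = Mul(Rational(1, 4933977569167260), I, Pow(111783364762023847163462724846508381278, Rational(1, 2)))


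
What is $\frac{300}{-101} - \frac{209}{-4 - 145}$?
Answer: $- \frac{23591}{15049} \approx -1.5676$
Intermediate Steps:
$\frac{300}{-101} - \frac{209}{-4 - 145} = 300 \left(- \frac{1}{101}\right) - \frac{209}{-4 - 145} = - \frac{300}{101} - \frac{209}{-149} = - \frac{300}{101} - - \frac{209}{149} = - \frac{300}{101} + \frac{209}{149} = - \frac{23591}{15049}$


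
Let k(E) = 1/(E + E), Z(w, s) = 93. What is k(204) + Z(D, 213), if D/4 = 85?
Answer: 37945/408 ≈ 93.002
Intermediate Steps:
D = 340 (D = 4*85 = 340)
k(E) = 1/(2*E)
k(204) + Z(D, 213) = (1/2)/204 + 93 = (1/2)*(1/204) + 93 = 1/408 + 93 = 37945/408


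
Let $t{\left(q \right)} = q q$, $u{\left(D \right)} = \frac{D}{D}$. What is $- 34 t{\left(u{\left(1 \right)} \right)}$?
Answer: $-34$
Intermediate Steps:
$u{\left(D \right)} = 1$
$t{\left(q \right)} = q^{2}$
$- 34 t{\left(u{\left(1 \right)} \right)} = - 34 \cdot 1^{2} = \left(-34\right) 1 = -34$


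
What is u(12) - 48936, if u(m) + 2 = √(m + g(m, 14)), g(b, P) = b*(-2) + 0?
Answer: -48938 + 2*I*√3 ≈ -48938.0 + 3.4641*I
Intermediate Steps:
g(b, P) = -2*b (g(b, P) = -2*b + 0 = -2*b)
u(m) = -2 + √(-m) (u(m) = -2 + √(m - 2*m) = -2 + √(-m))
u(12) - 48936 = (-2 + √(-1*12)) - 48936 = (-2 + √(-12)) - 48936 = (-2 + 2*I*√3) - 48936 = -48938 + 2*I*√3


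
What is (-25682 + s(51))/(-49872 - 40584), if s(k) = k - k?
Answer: 12841/45228 ≈ 0.28392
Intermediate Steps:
s(k) = 0
(-25682 + s(51))/(-49872 - 40584) = (-25682 + 0)/(-49872 - 40584) = -25682/(-90456) = -25682*(-1/90456) = 12841/45228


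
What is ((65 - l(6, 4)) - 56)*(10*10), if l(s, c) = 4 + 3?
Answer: 200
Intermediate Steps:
l(s, c) = 7
((65 - l(6, 4)) - 56)*(10*10) = ((65 - 1*7) - 56)*(10*10) = ((65 - 7) - 56)*100 = (58 - 56)*100 = 2*100 = 200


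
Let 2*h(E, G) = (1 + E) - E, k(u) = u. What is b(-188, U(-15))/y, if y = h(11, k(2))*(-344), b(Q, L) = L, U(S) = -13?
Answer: 13/172 ≈ 0.075581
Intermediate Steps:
h(E, G) = 1/2 (h(E, G) = ((1 + E) - E)/2 = (1/2)*1 = 1/2)
y = -172 (y = (1/2)*(-344) = -172)
b(-188, U(-15))/y = -13/(-172) = -13*(-1/172) = 13/172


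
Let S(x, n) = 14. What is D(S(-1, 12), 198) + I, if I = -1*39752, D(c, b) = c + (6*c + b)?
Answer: -39456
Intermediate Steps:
D(c, b) = b + 7*c (D(c, b) = c + (b + 6*c) = b + 7*c)
I = -39752
D(S(-1, 12), 198) + I = (198 + 7*14) - 39752 = (198 + 98) - 39752 = 296 - 39752 = -39456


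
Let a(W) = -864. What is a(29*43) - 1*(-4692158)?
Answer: 4691294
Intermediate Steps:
a(29*43) - 1*(-4692158) = -864 - 1*(-4692158) = -864 + 4692158 = 4691294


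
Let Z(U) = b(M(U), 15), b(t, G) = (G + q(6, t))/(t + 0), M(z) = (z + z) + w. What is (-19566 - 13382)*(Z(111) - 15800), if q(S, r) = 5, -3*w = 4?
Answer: 172310461960/331 ≈ 5.2058e+8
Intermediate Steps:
w = -4/3 (w = -⅓*4 = -4/3 ≈ -1.3333)
M(z) = -4/3 + 2*z (M(z) = (z + z) - 4/3 = 2*z - 4/3 = -4/3 + 2*z)
b(t, G) = (5 + G)/t (b(t, G) = (G + 5)/(t + 0) = (5 + G)/t)
Z(U) = 20/(-4/3 + 2*U) (Z(U) = (5 + 15)/(-4/3 + 2*U) = 20/(-4/3 + 2*U))
(-19566 - 13382)*(Z(111) - 15800) = (-19566 - 13382)*(30/(-2 + 3*111) - 15800) = -32948*(30/(-2 + 333) - 15800) = -32948*(30/331 - 15800) = -32948*(-5229770/331) = 172310461960/331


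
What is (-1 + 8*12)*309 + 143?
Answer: 29498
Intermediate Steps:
(-1 + 8*12)*309 + 143 = (-1 + 96)*309 + 143 = 95*309 + 143 = 29355 + 143 = 29498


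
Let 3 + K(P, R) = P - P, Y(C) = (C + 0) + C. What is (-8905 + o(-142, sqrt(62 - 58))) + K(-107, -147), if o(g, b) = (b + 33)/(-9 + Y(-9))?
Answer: -240551/27 ≈ -8909.3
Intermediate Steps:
Y(C) = 2*C (Y(C) = C + C = 2*C)
o(g, b) = -11/9 - b/27 (o(g, b) = (b + 33)/(-9 + 2*(-9)) = (33 + b)/(-9 - 18) = (33 + b)/(-27) = (33 + b)*(-1/27) = -11/9 - b/27)
K(P, R) = -3 (K(P, R) = -3 + (P - P) = -3 + 0 = -3)
(-8905 + o(-142, sqrt(62 - 58))) + K(-107, -147) = (-8905 + (-11/9 - sqrt(62 - 58)/27)) - 3 = (-8905 + (-11/9 - sqrt(4)/27)) - 3 = (-8905 + (-11/9 - 1/27*2)) - 3 = (-8905 + (-11/9 - 2/27)) - 3 = (-8905 - 35/27) - 3 = -240470/27 - 3 = -240551/27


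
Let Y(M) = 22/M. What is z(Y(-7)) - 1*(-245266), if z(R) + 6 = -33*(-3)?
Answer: 245359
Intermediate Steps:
z(R) = 93 (z(R) = -6 - 33*(-3) = -6 + 99 = 93)
z(Y(-7)) - 1*(-245266) = 93 - 1*(-245266) = 93 + 245266 = 245359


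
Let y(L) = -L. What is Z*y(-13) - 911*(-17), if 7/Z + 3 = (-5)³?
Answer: 1982245/128 ≈ 15486.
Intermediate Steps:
Z = -7/128 (Z = 7/(-3 + (-5)³) = 7/(-3 - 125) = 7/(-128) = 7*(-1/128) = -7/128 ≈ -0.054688)
Z*y(-13) - 911*(-17) = -(-7)*(-13)/128 - 911*(-17) = -7/128*13 + 15487 = -91/128 + 15487 = 1982245/128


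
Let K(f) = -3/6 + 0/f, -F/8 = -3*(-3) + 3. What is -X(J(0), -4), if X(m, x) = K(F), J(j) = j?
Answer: ½ ≈ 0.50000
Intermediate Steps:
F = -96 (F = -8*(-3*(-3) + 3) = -8*(9 + 3) = -8*12 = -96)
K(f) = -½ (K(f) = -3*⅙ + 0 = -½ + 0 = -½)
X(m, x) = -½
-X(J(0), -4) = -1*(-½) = ½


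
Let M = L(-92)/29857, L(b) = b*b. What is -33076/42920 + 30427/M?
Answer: 4873847213327/45409360 ≈ 1.0733e+5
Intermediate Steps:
L(b) = b²
M = 8464/29857 (M = (-92)²/29857 = 8464*(1/29857) = 8464/29857 ≈ 0.28348)
-33076/42920 + 30427/M = -33076/42920 + 30427/(8464/29857) = -33076*1/42920 + 30427*(29857/8464) = -8269/10730 + 908458939/8464 = 4873847213327/45409360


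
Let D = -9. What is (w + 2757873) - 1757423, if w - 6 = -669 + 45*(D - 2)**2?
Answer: 1005232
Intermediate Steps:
w = 4782 (w = 6 + (-669 + 45*(-9 - 2)**2) = 6 + (-669 + 45*(-11)**2) = 6 + (-669 + 45*121) = 6 + (-669 + 5445) = 6 + 4776 = 4782)
(w + 2757873) - 1757423 = (4782 + 2757873) - 1757423 = 2762655 - 1757423 = 1005232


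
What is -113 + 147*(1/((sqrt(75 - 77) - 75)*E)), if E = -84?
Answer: -2542879/22508 + 7*I*sqrt(2)/22508 ≈ -112.98 + 0.00043982*I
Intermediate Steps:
-113 + 147*(1/((sqrt(75 - 77) - 75)*E)) = -113 + 147*(1/(sqrt(75 - 77) - 75*(-84))) = -113 + 147*(-1/84/(sqrt(-2) - 75)) = -113 + 147*(-1/84/(I*sqrt(2) - 75)) = -113 + 147*(-1/84/(-75 + I*sqrt(2))) = -113 + 147*(-1/(84*(-75 + I*sqrt(2)))) = -113 - 7/(4*(-75 + I*sqrt(2)))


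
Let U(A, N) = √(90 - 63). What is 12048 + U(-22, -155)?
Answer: 12048 + 3*√3 ≈ 12053.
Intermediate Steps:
U(A, N) = 3*√3 (U(A, N) = √27 = 3*√3)
12048 + U(-22, -155) = 12048 + 3*√3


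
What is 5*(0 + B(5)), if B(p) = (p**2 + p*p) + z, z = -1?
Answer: 245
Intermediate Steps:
B(p) = -1 + 2*p**2 (B(p) = (p**2 + p*p) - 1 = (p**2 + p**2) - 1 = 2*p**2 - 1 = -1 + 2*p**2)
5*(0 + B(5)) = 5*(0 + (-1 + 2*5**2)) = 5*(0 + (-1 + 2*25)) = 5*(0 + (-1 + 50)) = 5*(0 + 49) = 5*49 = 245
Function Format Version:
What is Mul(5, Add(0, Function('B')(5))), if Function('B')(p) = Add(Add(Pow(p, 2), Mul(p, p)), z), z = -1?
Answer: 245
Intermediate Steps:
Function('B')(p) = Add(-1, Mul(2, Pow(p, 2))) (Function('B')(p) = Add(Add(Pow(p, 2), Mul(p, p)), -1) = Add(Add(Pow(p, 2), Pow(p, 2)), -1) = Add(Mul(2, Pow(p, 2)), -1) = Add(-1, Mul(2, Pow(p, 2))))
Mul(5, Add(0, Function('B')(5))) = Mul(5, Add(0, Add(-1, Mul(2, Pow(5, 2))))) = Mul(5, Add(0, Add(-1, Mul(2, 25)))) = Mul(5, Add(0, Add(-1, 50))) = Mul(5, Add(0, 49)) = Mul(5, 49) = 245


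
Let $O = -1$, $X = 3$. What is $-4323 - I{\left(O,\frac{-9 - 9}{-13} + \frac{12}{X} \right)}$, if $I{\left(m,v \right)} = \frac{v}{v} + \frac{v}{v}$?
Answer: $-4325$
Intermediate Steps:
$I{\left(m,v \right)} = 2$ ($I{\left(m,v \right)} = 1 + 1 = 2$)
$-4323 - I{\left(O,\frac{-9 - 9}{-13} + \frac{12}{X} \right)} = -4323 - 2 = -4325$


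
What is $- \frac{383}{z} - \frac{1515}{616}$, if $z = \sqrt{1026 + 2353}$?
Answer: $- \frac{1515}{616} - \frac{383 \sqrt{3379}}{3379} \approx -9.0482$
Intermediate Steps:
$z = \sqrt{3379} \approx 58.129$
$- \frac{383}{z} - \frac{1515}{616} = - \frac{383}{\sqrt{3379}} - \frac{1515}{616} = - 383 \frac{\sqrt{3379}}{3379} - \frac{1515}{616} = - \frac{383 \sqrt{3379}}{3379} - \frac{1515}{616} = - \frac{1515}{616} - \frac{383 \sqrt{3379}}{3379}$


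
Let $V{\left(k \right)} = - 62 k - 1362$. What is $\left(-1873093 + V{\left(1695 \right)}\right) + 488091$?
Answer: $-1491454$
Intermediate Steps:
$V{\left(k \right)} = -1362 - 62 k$
$\left(-1873093 + V{\left(1695 \right)}\right) + 488091 = \left(-1873093 - 106452\right) + 488091 = -1979545 + 488091 = -1491454$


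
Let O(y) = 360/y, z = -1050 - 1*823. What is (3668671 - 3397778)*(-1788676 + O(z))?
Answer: -907543157283644/1873 ≈ -4.8454e+11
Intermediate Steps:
z = -1873 (z = -1050 - 823 = -1873)
(3668671 - 3397778)*(-1788676 + O(z)) = (3668671 - 3397778)*(-1788676 + 360/(-1873)) = 270893*(-1788676 + 360*(-1/1873)) = 270893*(-1788676 - 360/1873) = 270893*(-3350190508/1873) = -907543157283644/1873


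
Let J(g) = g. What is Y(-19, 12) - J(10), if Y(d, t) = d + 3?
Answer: -26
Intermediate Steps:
Y(d, t) = 3 + d
Y(-19, 12) - J(10) = (3 - 19) - 1*10 = -16 - 10 = -26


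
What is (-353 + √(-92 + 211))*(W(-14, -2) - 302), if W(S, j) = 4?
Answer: 105194 - 298*√119 ≈ 1.0194e+5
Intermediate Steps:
(-353 + √(-92 + 211))*(W(-14, -2) - 302) = (-353 + √(-92 + 211))*(4 - 302) = (-353 + √119)*(-298) = 105194 - 298*√119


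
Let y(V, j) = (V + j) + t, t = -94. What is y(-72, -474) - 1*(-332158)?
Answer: 331518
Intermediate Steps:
y(V, j) = -94 + V + j (y(V, j) = (V + j) - 94 = -94 + V + j)
y(-72, -474) - 1*(-332158) = (-94 - 72 - 474) - 1*(-332158) = -640 + 332158 = 331518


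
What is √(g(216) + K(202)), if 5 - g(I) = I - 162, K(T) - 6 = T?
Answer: √159 ≈ 12.610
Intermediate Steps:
K(T) = 6 + T
g(I) = 167 - I (g(I) = 5 - (I - 162) = 5 - (-162 + I) = 5 + (162 - I) = 167 - I)
√(g(216) + K(202)) = √((167 - 1*216) + (6 + 202)) = √((167 - 216) + 208) = √(-49 + 208) = √159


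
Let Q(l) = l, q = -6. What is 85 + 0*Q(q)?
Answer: 85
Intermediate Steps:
85 + 0*Q(q) = 85 + 0*(-6) = 85 + 0 = 85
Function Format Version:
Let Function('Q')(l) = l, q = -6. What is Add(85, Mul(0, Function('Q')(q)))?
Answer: 85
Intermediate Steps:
Add(85, Mul(0, Function('Q')(q))) = Add(85, Mul(0, -6)) = Add(85, 0) = 85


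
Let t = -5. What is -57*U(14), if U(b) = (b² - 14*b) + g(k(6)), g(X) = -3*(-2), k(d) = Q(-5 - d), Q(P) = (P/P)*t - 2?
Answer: -342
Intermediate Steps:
Q(P) = -7 (Q(P) = (P/P)*(-5) - 2 = 1*(-5) - 2 = -5 - 2 = -7)
k(d) = -7
g(X) = 6
U(b) = 6 + b² - 14*b (U(b) = (b² - 14*b) + 6 = 6 + b² - 14*b)
-57*U(14) = -57*(6 + 14² - 14*14) = -57*(6 + 196 - 196) = -57*6 = -342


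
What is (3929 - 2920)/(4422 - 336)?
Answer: 1009/4086 ≈ 0.24694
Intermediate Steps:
(3929 - 2920)/(4422 - 336) = 1009/4086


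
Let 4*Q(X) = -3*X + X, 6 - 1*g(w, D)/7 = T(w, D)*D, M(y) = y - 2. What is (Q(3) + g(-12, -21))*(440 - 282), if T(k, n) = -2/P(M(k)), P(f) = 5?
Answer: -14457/5 ≈ -2891.4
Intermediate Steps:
M(y) = -2 + y
T(k, n) = -⅖ (T(k, n) = -2/5 = -2*⅕ = -⅖)
g(w, D) = 42 + 14*D/5 (g(w, D) = 42 - (-14)*D/5 = 42 + 14*D/5)
Q(X) = -X/2 (Q(X) = (-3*X + X)/4 = (-2*X)/4 = -X/2)
(Q(3) + g(-12, -21))*(440 - 282) = (-½*3 + (42 + (14/5)*(-21)))*(440 - 282) = (-3/2 + (42 - 294/5))*158 = (-3/2 - 84/5)*158 = -183/10*158 = -14457/5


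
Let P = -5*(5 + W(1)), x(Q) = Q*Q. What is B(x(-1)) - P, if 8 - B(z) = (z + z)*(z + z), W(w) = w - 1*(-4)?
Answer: 54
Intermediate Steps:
x(Q) = Q²
W(w) = 4 + w (W(w) = w + 4 = 4 + w)
B(z) = 8 - 4*z² (B(z) = 8 - (z + z)*(z + z) = 8 - 2*z*2*z = 8 - 4*z²)
P = -50 (P = -5*(5 + (4 + 1)) = -5*(5 + 5) = -5*10 = -50)
B(x(-1)) - P = (8 - 4*((-1)²)²) - 1*(-50) = (8 - 4*1²) + 50 = (8 - 4*1) + 50 = (8 - 4) + 50 = 4 + 50 = 54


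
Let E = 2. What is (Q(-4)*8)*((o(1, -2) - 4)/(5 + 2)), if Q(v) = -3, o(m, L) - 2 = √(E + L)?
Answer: 48/7 ≈ 6.8571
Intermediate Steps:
o(m, L) = 2 + √(2 + L)
(Q(-4)*8)*((o(1, -2) - 4)/(5 + 2)) = (-3*8)*(((2 + √(2 - 2)) - 4)/(5 + 2)) = -24*((2 + √0) - 4)/7 = -24*((2 + 0) - 4)/7 = -24*(2 - 4)/7 = -(-48)/7 = -24*(-2/7) = 48/7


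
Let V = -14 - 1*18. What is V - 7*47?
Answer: -361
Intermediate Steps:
V = -32 (V = -14 - 18 = -32)
V - 7*47 = -32 - 7*47 = -32 - 329 = -361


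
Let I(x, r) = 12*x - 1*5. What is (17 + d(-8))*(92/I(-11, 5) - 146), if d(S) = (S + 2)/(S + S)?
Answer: -1396533/548 ≈ -2548.4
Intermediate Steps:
d(S) = (2 + S)/(2*S) (d(S) = (2 + S)/((2*S)) = (2 + S)*(1/(2*S)) = (2 + S)/(2*S))
I(x, r) = -5 + 12*x (I(x, r) = 12*x - 5 = -5 + 12*x)
(17 + d(-8))*(92/I(-11, 5) - 146) = (17 + (1/2)*(2 - 8)/(-8))*(92/(-5 + 12*(-11)) - 146) = (17 + (1/2)*(-1/8)*(-6))*(92/(-5 - 132) - 146) = (17 + 3/8)*(92/(-137) - 146) = 139*(92*(-1/137) - 146)/8 = 139*(-92/137 - 146)/8 = (139/8)*(-20094/137) = -1396533/548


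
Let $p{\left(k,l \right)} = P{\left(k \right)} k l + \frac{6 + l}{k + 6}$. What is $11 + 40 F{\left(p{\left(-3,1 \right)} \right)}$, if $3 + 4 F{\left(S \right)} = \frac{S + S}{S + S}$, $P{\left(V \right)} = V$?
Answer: $-9$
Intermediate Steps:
$p{\left(k,l \right)} = l k^{2} + \frac{6 + l}{6 + k}$ ($p{\left(k,l \right)} = k k l + \frac{6 + l}{k + 6} = k^{2} l + \frac{6 + l}{6 + k} = l k^{2} + \frac{6 + l}{6 + k}$)
$F{\left(S \right)} = - \frac{1}{2}$ ($F{\left(S \right)} = - \frac{3}{4} + \frac{\left(S + S\right) \frac{1}{S + S}}{4} = - \frac{3}{4} + \frac{2 S \frac{1}{2 S}}{4} = - \frac{3}{4} + \frac{1}{4} \cdot 1 = - \frac{3}{4} + \frac{1}{4} = - \frac{1}{2}$)
$11 + 40 F{\left(p{\left(-3,1 \right)} \right)} = 11 + 40 \left(- \frac{1}{2}\right) = 11 - 20 = -9$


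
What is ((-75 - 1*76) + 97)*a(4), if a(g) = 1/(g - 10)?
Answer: 9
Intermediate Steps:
a(g) = 1/(-10 + g)
((-75 - 1*76) + 97)*a(4) = ((-75 - 1*76) + 97)/(-10 + 4) = ((-75 - 76) + 97)/(-6) = (-151 + 97)*(-⅙) = -54*(-⅙) = 9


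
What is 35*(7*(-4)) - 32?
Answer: -1012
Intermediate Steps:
35*(7*(-4)) - 32 = 35*(-28) - 32 = -980 - 32 = -1012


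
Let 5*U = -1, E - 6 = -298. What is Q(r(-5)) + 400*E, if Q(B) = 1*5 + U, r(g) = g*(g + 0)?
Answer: -583976/5 ≈ -1.1680e+5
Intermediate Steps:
E = -292 (E = 6 - 298 = -292)
U = -⅕ (U = (⅕)*(-1) = -⅕ ≈ -0.20000)
r(g) = g² (r(g) = g*g = g²)
Q(B) = 24/5 (Q(B) = 1*5 - ⅕ = 5 - ⅕ = 24/5)
Q(r(-5)) + 400*E = 24/5 + 400*(-292) = 24/5 - 116800 = -583976/5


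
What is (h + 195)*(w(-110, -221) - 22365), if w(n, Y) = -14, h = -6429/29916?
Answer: -43468902463/9972 ≈ -4.3591e+6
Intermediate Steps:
h = -2143/9972 (h = -6429*1/29916 = -2143/9972 ≈ -0.21490)
(h + 195)*(w(-110, -221) - 22365) = (-2143/9972 + 195)*(-14 - 22365) = (1942397/9972)*(-22379) = -43468902463/9972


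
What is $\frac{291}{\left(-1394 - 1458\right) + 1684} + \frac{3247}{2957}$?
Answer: $\frac{2932009}{3453776} \approx 0.84893$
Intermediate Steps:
$\frac{291}{\left(-1394 - 1458\right) + 1684} + \frac{3247}{2957} = \frac{291}{-2852 + 1684} + 3247 \cdot \frac{1}{2957} = \frac{291}{-1168} + \frac{3247}{2957} = 291 \left(- \frac{1}{1168}\right) + \frac{3247}{2957} = - \frac{291}{1168} + \frac{3247}{2957} = \frac{2932009}{3453776}$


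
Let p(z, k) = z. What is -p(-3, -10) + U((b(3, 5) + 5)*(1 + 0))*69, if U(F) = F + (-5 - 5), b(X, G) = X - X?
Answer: -342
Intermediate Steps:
b(X, G) = 0
U(F) = -10 + F (U(F) = F - 10 = -10 + F)
-p(-3, -10) + U((b(3, 5) + 5)*(1 + 0))*69 = -1*(-3) + (-10 + (0 + 5)*(1 + 0))*69 = 3 + (-10 + 5*1)*69 = 3 + (-10 + 5)*69 = 3 - 5*69 = 3 - 345 = -342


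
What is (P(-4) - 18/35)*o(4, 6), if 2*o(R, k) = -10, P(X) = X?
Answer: 158/7 ≈ 22.571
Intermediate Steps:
o(R, k) = -5 (o(R, k) = (½)*(-10) = -5)
(P(-4) - 18/35)*o(4, 6) = (-4 - 18/35)*(-5) = -158/35*(-5) = 158/7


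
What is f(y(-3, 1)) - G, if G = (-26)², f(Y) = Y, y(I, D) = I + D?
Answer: -678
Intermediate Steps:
y(I, D) = D + I
G = 676
f(y(-3, 1)) - G = (1 - 3) - 1*676 = -2 - 676 = -678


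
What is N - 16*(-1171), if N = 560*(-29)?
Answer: 2496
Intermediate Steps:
N = -16240
N - 16*(-1171) = -16240 - 16*(-1171) = -16240 - 1*(-18736) = -16240 + 18736 = 2496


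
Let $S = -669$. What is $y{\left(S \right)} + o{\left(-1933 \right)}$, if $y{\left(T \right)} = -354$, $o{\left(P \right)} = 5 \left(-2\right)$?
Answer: $-364$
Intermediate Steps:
$o{\left(P \right)} = -10$
$y{\left(S \right)} + o{\left(-1933 \right)} = -354 - 10 = -364$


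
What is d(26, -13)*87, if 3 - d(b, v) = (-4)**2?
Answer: -1131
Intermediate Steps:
d(b, v) = -13 (d(b, v) = 3 - 1*(-4)**2 = 3 - 1*16 = 3 - 16 = -13)
d(26, -13)*87 = -13*87 = -1131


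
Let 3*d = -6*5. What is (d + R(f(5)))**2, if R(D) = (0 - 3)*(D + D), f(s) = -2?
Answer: 4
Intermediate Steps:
R(D) = -6*D
d = -10 (d = (-6*5)/3 = (1/3)*(-30) = -10)
(d + R(f(5)))**2 = (-10 - 6*(-2))**2 = (-10 + 12)**2 = 2**2 = 4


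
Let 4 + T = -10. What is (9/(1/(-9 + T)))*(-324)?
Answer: 67068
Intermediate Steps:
T = -14 (T = -4 - 10 = -14)
(9/(1/(-9 + T)))*(-324) = (9/(1/(-9 - 14)))*(-324) = (9/(1/(-23)))*(-324) = (9/(-1/23))*(-324) = (9*(-23))*(-324) = -207*(-324) = 67068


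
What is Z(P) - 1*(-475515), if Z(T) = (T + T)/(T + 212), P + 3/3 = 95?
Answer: 72753889/153 ≈ 4.7552e+5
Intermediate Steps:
P = 94 (P = -1 + 95 = 94)
Z(T) = 2*T/(212 + T) (Z(T) = (2*T)/(212 + T) = 2*T/(212 + T))
Z(P) - 1*(-475515) = 2*94/(212 + 94) - 1*(-475515) = 2*94/306 + 475515 = 2*94*(1/306) + 475515 = 94/153 + 475515 = 72753889/153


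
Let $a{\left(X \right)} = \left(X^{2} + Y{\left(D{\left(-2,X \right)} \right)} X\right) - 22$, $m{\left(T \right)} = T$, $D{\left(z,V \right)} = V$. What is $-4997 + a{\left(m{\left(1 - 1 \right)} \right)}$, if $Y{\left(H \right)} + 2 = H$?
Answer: $-5019$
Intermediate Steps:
$Y{\left(H \right)} = -2 + H$
$a{\left(X \right)} = -22 + X^{2} + X \left(-2 + X\right)$ ($a{\left(X \right)} = \left(X^{2} + \left(-2 + X\right) X\right) - 22 = \left(X^{2} + X \left(-2 + X\right)\right) - 22 = -22 + X^{2} + X \left(-2 + X\right)$)
$-4997 + a{\left(m{\left(1 - 1 \right)} \right)} = -4997 - \left(22 - 2 \left(1 - 1\right)^{2} + 2 \left(1 - 1\right)\right) = -4997 - \left(22 - 2 \cdot 0^{2}\right) = -4997 + \left(-22 + 0 + 2 \cdot 0\right) = -4997 + \left(-22 + 0 + 0\right) = -4997 - 22 = -5019$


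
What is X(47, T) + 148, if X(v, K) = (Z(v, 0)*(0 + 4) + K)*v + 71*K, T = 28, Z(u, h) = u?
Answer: 12288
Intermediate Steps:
X(v, K) = 71*K + v*(K + 4*v) (X(v, K) = (v*(0 + 4) + K)*v + 71*K = (v*4 + K)*v + 71*K = (4*v + K)*v + 71*K = (K + 4*v)*v + 71*K = v*(K + 4*v) + 71*K = 71*K + v*(K + 4*v))
X(47, T) + 148 = (4*47² + 71*28 + 28*47) + 148 = (4*2209 + 1988 + 1316) + 148 = (8836 + 1988 + 1316) + 148 = 12140 + 148 = 12288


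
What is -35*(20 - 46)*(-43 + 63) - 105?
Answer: 18095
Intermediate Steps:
-35*(20 - 46)*(-43 + 63) - 105 = -(-910)*20 - 105 = -35*(-520) - 105 = 18200 - 105 = 18095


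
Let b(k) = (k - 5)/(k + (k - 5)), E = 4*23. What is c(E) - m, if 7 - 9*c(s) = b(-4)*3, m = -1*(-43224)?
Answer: -5057144/117 ≈ -43223.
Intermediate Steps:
E = 92
m = 43224
b(k) = (-5 + k)/(-5 + 2*k) (b(k) = (-5 + k)/(k + (-5 + k)) = (-5 + k)/(-5 + 2*k))
c(s) = 64/117 (c(s) = 7/9 - (-5 - 4)/(-5 + 2*(-4))*3/9 = 7/9 - -9/(-5 - 8)*3/9 = 7/9 - -9/(-13)*3/9 = 7/9 - (-1/13*(-9))*3/9 = 7/9 - 3/13 = 64/117)
c(E) - m = 64/117 - 1*43224 = 64/117 - 43224 = -5057144/117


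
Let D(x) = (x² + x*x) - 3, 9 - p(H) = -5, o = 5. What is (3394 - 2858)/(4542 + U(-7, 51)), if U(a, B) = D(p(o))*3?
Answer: 536/5709 ≈ 0.093887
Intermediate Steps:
p(H) = 14 (p(H) = 9 - 1*(-5) = 9 + 5 = 14)
D(x) = -3 + 2*x² (D(x) = (x² + x²) - 3 = 2*x² - 3 = -3 + 2*x²)
U(a, B) = 1167 (U(a, B) = (-3 + 2*14²)*3 = (-3 + 2*196)*3 = (-3 + 392)*3 = 389*3 = 1167)
(3394 - 2858)/(4542 + U(-7, 51)) = (3394 - 2858)/(4542 + 1167) = 536/5709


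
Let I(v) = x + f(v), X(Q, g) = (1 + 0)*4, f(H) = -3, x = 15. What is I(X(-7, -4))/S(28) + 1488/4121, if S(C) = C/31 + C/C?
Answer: 1620804/243139 ≈ 6.6662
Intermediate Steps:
S(C) = 1 + C/31 (S(C) = C*(1/31) + 1 = C/31 + 1 = 1 + C/31)
X(Q, g) = 4 (X(Q, g) = 1*4 = 4)
I(v) = 12 (I(v) = 15 - 3 = 12)
I(X(-7, -4))/S(28) + 1488/4121 = 12/(1 + (1/31)*28) + 1488/4121 = 12/(1 + 28/31) + 1488*(1/4121) = 12/(59/31) + 1488/4121 = 12*(31/59) + 1488/4121 = 372/59 + 1488/4121 = 1620804/243139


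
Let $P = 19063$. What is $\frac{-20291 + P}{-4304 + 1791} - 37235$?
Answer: $- \frac{93570327}{2513} \approx -37235.0$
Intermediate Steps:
$\frac{-20291 + P}{-4304 + 1791} - 37235 = \frac{-20291 + 19063}{-4304 + 1791} - 37235 = - \frac{1228}{-2513} - 37235 = \left(-1228\right) \left(- \frac{1}{2513}\right) - 37235 = \frac{1228}{2513} - 37235 = - \frac{93570327}{2513}$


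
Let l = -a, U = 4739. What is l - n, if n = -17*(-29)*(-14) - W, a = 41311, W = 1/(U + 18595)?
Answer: -802899605/23334 ≈ -34409.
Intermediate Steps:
W = 1/23334 (W = 1/(4739 + 18595) = 1/23334 ≈ 4.2856e-5)
n = -161051269/23334 (n = -17*(-29)*(-14) - 1*1/23334 = 493*(-14) - 1/23334 = -6902 - 1/23334 = -161051269/23334 ≈ -6902.0)
l = -41311 (l = -1*41311 = -41311)
l - n = -41311 - 1*(-161051269/23334) = -41311 + 161051269/23334 = -802899605/23334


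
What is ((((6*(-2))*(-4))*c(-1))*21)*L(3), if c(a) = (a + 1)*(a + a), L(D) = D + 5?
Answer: 0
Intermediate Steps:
L(D) = 5 + D
c(a) = 2*a*(1 + a) (c(a) = (1 + a)*(2*a) = 2*a*(1 + a))
((((6*(-2))*(-4))*c(-1))*21)*L(3) = ((((6*(-2))*(-4))*(2*(-1)*(1 - 1)))*21)*(5 + 3) = (((-12*(-4))*(2*(-1)*0))*21)*8 = ((48*0)*21)*8 = (0*21)*8 = 0*8 = 0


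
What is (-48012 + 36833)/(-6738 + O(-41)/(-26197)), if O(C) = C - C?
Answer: 11179/6738 ≈ 1.6591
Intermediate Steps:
O(C) = 0
(-48012 + 36833)/(-6738 + O(-41)/(-26197)) = (-48012 + 36833)/(-6738 + 0/(-26197)) = -11179/(-6738 + 0*(-1/26197)) = -11179/(-6738 + 0) = -11179/(-6738) = -11179*(-1/6738) = 11179/6738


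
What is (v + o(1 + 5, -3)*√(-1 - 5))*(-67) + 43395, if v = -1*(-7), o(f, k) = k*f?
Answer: 42926 + 1206*I*√6 ≈ 42926.0 + 2954.1*I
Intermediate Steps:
o(f, k) = f*k
v = 7
(v + o(1 + 5, -3)*√(-1 - 5))*(-67) + 43395 = (7 + ((1 + 5)*(-3))*√(-1 - 5))*(-67) + 43395 = (7 + (6*(-3))*√(-6))*(-67) + 43395 = (7 - 18*I*√6)*(-67) + 43395 = (-469 + 1206*I*√6) + 43395 = 42926 + 1206*I*√6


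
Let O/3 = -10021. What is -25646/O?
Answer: 25646/30063 ≈ 0.85308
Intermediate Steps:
O = -30063 (O = 3*(-10021) = -30063)
-25646/O = -25646/(-30063) = -25646*(-1/30063) = 25646/30063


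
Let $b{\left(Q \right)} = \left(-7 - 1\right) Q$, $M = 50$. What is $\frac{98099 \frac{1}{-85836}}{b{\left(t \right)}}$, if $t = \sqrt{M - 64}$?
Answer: $- \frac{98099 i \sqrt{14}}{9613632} \approx - 0.03818 i$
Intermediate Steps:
$t = i \sqrt{14}$ ($t = \sqrt{50 - 64} = \sqrt{-14} = i \sqrt{14} \approx 3.7417 i$)
$b{\left(Q \right)} = - 8 Q$
$\frac{98099 \frac{1}{-85836}}{b{\left(t \right)}} = \frac{98099 \frac{1}{-85836}}{\left(-8\right) i \sqrt{14}} = \frac{98099 \left(- \frac{1}{85836}\right)}{\left(-8\right) i \sqrt{14}} = - \frac{98099 \frac{i \sqrt{14}}{112}}{85836} = - \frac{98099 i \sqrt{14}}{9613632}$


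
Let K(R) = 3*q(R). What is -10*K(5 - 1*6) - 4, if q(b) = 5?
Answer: -154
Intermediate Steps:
K(R) = 15 (K(R) = 3*5 = 15)
-10*K(5 - 1*6) - 4 = -10*15 - 4 = -150 - 4 = -154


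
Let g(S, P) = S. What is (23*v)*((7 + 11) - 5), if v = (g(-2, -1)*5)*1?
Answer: -2990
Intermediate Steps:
v = -10 (v = -2*5*1 = -10*1 = -10)
(23*v)*((7 + 11) - 5) = (23*(-10))*((7 + 11) - 5) = -230*(18 - 5) = -230*13 = -2990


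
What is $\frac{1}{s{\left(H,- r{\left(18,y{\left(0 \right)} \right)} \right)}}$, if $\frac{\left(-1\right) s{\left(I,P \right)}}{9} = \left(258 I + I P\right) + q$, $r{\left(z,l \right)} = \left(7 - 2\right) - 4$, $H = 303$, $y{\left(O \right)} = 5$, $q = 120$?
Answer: $- \frac{1}{701919} \approx -1.4247 \cdot 10^{-6}$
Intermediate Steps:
$r{\left(z,l \right)} = 1$ ($r{\left(z,l \right)} = 5 - 4 = 1$)
$s{\left(I,P \right)} = -1080 - 2322 I - 9 I P$ ($s{\left(I,P \right)} = - 9 \left(\left(258 I + I P\right) + 120\right) = - 9 \left(120 + 258 I + I P\right) = -1080 - 2322 I - 9 I P$)
$\frac{1}{s{\left(H,- r{\left(18,y{\left(0 \right)} \right)} \right)}} = \frac{1}{-1080 - 703566 - 2727 \left(\left(-1\right) 1\right)} = \frac{1}{-1080 - 703566 - 2727 \left(-1\right)} = \frac{1}{-1080 - 703566 + 2727} = \frac{1}{-701919} = - \frac{1}{701919}$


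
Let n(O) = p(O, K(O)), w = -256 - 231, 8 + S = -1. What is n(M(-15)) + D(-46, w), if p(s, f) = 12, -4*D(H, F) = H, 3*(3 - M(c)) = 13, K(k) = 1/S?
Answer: 47/2 ≈ 23.500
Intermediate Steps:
S = -9 (S = -8 - 1 = -9)
K(k) = -1/9 (K(k) = 1/(-9) = -1/9)
w = -487
M(c) = -4/3 (M(c) = 3 - 1/3*13 = 3 - 13/3 = -4/3)
D(H, F) = -H/4
n(O) = 12
n(M(-15)) + D(-46, w) = 12 - 1/4*(-46) = 12 + 23/2 = 47/2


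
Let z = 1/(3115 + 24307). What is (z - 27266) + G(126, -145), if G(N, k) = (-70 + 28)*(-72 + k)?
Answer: -497764143/27422 ≈ -18152.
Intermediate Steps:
z = 1/27422 ≈ 3.6467e-5
G(N, k) = 3024 - 42*k (G(N, k) = -42*(-72 + k) = 3024 - 42*k)
(z - 27266) + G(126, -145) = (1/27422 - 27266) + (3024 - 42*(-145)) = -747688251/27422 + (3024 + 6090) = -747688251/27422 + 9114 = -497764143/27422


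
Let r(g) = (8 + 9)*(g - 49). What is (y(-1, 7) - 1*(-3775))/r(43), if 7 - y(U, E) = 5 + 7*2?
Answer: -3763/102 ≈ -36.892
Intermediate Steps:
y(U, E) = -12 (y(U, E) = 7 - (5 + 7*2) = 7 - (5 + 14) = 7 - 1*19 = 7 - 19 = -12)
r(g) = -833 + 17*g (r(g) = 17*(-49 + g) = -833 + 17*g)
(y(-1, 7) - 1*(-3775))/r(43) = (-12 - 1*(-3775))/(-833 + 17*43) = (-12 + 3775)/(-833 + 731) = 3763/(-102) = 3763*(-1/102) = -3763/102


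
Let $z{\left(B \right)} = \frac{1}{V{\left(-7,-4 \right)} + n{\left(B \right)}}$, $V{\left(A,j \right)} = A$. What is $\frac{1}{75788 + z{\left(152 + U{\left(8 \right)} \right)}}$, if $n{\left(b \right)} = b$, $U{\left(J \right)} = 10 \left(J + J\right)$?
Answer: $\frac{305}{23115341} \approx 1.3195 \cdot 10^{-5}$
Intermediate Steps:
$U{\left(J \right)} = 20 J$ ($U{\left(J \right)} = 10 \cdot 2 J = 20 J$)
$z{\left(B \right)} = \frac{1}{-7 + B}$
$\frac{1}{75788 + z{\left(152 + U{\left(8 \right)} \right)}} = \frac{1}{75788 + \frac{1}{-7 + \left(152 + 20 \cdot 8\right)}} = \frac{1}{75788 + \frac{1}{-7 + \left(152 + 160\right)}} = \frac{1}{75788 + \frac{1}{-7 + 312}} = \frac{1}{75788 + \frac{1}{305}} = \frac{1}{\frac{23115341}{305}} = \frac{305}{23115341}$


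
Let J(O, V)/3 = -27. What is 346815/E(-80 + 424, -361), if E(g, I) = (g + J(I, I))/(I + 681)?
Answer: 110980800/263 ≈ 4.2198e+5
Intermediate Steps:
J(O, V) = -81 (J(O, V) = 3*(-27) = -81)
E(g, I) = (-81 + g)/(681 + I) (E(g, I) = (g - 81)/(I + 681) = (-81 + g)/(681 + I))
346815/E(-80 + 424, -361) = 346815/(((-81 + (-80 + 424))/(681 - 361))) = 346815/(((-81 + 344)/320)) = 346815/(((1/320)*263)) = 346815/(263/320) = 346815*(320/263) = 110980800/263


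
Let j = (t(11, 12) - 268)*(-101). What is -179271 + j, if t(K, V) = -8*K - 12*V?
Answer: -128771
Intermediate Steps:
t(K, V) = -12*V - 8*K
j = 50500 (j = ((-12*12 - 8*11) - 268)*(-101) = ((-144 - 88) - 268)*(-101) = (-232 - 268)*(-101) = -500*(-101) = 50500)
-179271 + j = -179271 + 50500 = -128771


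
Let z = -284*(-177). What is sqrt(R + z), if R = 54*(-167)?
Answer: 25*sqrt(66) ≈ 203.10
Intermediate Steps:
z = 50268
R = -9018
sqrt(R + z) = sqrt(-9018 + 50268) = sqrt(41250) = 25*sqrt(66)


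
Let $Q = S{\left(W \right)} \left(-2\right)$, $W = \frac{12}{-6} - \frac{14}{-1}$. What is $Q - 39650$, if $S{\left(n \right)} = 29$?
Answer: $-39708$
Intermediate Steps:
$W = 12$ ($W = 12 \left(- \frac{1}{6}\right) - -14 = -2 + 14 = 12$)
$Q = -58$ ($Q = 29 \left(-2\right) = -58$)
$Q - 39650 = -58 - 39650 = -39708$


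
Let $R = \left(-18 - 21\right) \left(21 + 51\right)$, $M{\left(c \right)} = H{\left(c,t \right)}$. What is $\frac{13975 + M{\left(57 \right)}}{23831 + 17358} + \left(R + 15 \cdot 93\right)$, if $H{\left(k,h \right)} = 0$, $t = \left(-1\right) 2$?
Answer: $- \frac{58186082}{41189} \approx -1412.7$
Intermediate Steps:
$t = -2$
$M{\left(c \right)} = 0$
$R = -2808$ ($R = \left(-39\right) 72 = -2808$)
$\frac{13975 + M{\left(57 \right)}}{23831 + 17358} + \left(R + 15 \cdot 93\right) = \frac{13975 + 0}{23831 + 17358} + \left(-2808 + 15 \cdot 93\right) = \frac{13975}{41189} + \left(-2808 + 1395\right) = 13975 \cdot \frac{1}{41189} - 1413 = \frac{13975}{41189} - 1413 = - \frac{58186082}{41189}$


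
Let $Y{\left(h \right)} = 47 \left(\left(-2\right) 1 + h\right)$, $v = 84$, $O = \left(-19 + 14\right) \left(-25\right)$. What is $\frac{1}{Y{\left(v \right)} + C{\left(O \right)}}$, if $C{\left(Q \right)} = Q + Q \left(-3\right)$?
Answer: $\frac{1}{3604} \approx 0.00027747$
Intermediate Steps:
$O = 125$ ($O = \left(-5\right) \left(-25\right) = 125$)
$C{\left(Q \right)} = - 2 Q$ ($C{\left(Q \right)} = Q - 3 Q = - 2 Q$)
$Y{\left(h \right)} = -94 + 47 h$ ($Y{\left(h \right)} = 47 \left(-2 + h\right) = -94 + 47 h$)
$\frac{1}{Y{\left(v \right)} + C{\left(O \right)}} = \frac{1}{\left(-94 + 47 \cdot 84\right) - 250} = \frac{1}{\left(-94 + 3948\right) - 250} = \frac{1}{3854 - 250} = \frac{1}{3604}$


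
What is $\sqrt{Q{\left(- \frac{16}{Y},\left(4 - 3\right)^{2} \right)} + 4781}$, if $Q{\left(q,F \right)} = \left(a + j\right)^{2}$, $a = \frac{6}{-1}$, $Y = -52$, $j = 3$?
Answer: $\sqrt{4790} \approx 69.21$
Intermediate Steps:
$a = -6$ ($a = 6 \left(-1\right) = -6$)
$Q{\left(q,F \right)} = 9$ ($Q{\left(q,F \right)} = \left(-6 + 3\right)^{2} = \left(-3\right)^{2} = 9$)
$\sqrt{Q{\left(- \frac{16}{Y},\left(4 - 3\right)^{2} \right)} + 4781} = \sqrt{9 + 4781} = \sqrt{4790}$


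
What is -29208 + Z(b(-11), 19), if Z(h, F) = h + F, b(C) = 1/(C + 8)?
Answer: -87568/3 ≈ -29189.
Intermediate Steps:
b(C) = 1/(8 + C)
Z(h, F) = F + h
-29208 + Z(b(-11), 19) = -29208 + (19 + 1/(8 - 11)) = -29208 + (19 + 1/(-3)) = -29208 + (19 - ⅓) = -29208 + 56/3 = -87568/3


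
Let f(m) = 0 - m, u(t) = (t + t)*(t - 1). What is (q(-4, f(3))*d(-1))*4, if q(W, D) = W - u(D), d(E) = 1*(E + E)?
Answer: 224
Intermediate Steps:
u(t) = 2*t*(-1 + t) (u(t) = (2*t)*(-1 + t) = 2*t*(-1 + t))
f(m) = -m
d(E) = 2*E (d(E) = 1*(2*E) = 2*E)
q(W, D) = W - 2*D*(-1 + D)
(q(-4, f(3))*d(-1))*4 = ((-4 - 2*(-1*3)*(-1 - 1*3))*(2*(-1)))*4 = ((-4 - 2*(-3)*(-1 - 3))*(-2))*4 = ((-4 - 2*(-3)*(-4))*(-2))*4 = ((-4 - 24)*(-2))*4 = -28*(-2)*4 = 56*4 = 224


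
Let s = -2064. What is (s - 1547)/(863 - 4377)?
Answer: 3611/3514 ≈ 1.0276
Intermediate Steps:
(s - 1547)/(863 - 4377) = (-2064 - 1547)/(863 - 4377) = -3611/(-3514) = -3611*(-1/3514) = 3611/3514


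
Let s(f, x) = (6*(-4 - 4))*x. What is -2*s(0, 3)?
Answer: 288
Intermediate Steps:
s(f, x) = -48*x (s(f, x) = (6*(-8))*x = -48*x)
-2*s(0, 3) = -(-96)*3 = -2*(-144) = 288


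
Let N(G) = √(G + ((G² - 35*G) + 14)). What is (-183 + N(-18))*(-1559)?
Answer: 285297 - 7795*√38 ≈ 2.3725e+5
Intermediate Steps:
N(G) = √(14 + G² - 34*G) (N(G) = √(G + (14 + G² - 35*G)) = √(14 + G² - 34*G))
(-183 + N(-18))*(-1559) = (-183 + √(14 + (-18)² - 34*(-18)))*(-1559) = (-183 + √(14 + 324 + 612))*(-1559) = (-183 + √950)*(-1559) = (-183 + 5*√38)*(-1559) = 285297 - 7795*√38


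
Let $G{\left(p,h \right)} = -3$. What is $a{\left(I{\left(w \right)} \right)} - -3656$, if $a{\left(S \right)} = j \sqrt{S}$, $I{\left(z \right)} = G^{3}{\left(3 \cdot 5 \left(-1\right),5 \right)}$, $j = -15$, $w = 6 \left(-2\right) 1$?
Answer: $3656 - 45 i \sqrt{3} \approx 3656.0 - 77.942 i$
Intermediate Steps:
$w = -12$ ($w = \left(-12\right) 1 = -12$)
$I{\left(z \right)} = -27$ ($I{\left(z \right)} = \left(-3\right)^{3} = -27$)
$a{\left(S \right)} = - 15 \sqrt{S}$
$a{\left(I{\left(w \right)} \right)} - -3656 = - 15 \sqrt{-27} - -3656 = - 15 \cdot 3 i \sqrt{3} + 3656 = - 45 i \sqrt{3} + 3656 = 3656 - 45 i \sqrt{3}$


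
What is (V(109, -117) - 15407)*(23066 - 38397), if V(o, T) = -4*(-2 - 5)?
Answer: 235775449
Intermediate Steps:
V(o, T) = 28 (V(o, T) = -4*(-7) = 28)
(V(109, -117) - 15407)*(23066 - 38397) = (28 - 15407)*(23066 - 38397) = -15379*(-15331) = 235775449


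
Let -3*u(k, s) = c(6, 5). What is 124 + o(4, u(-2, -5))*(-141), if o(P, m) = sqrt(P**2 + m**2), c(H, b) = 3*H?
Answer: 124 - 282*sqrt(13) ≈ -892.77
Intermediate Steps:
u(k, s) = -6
124 + o(4, u(-2, -5))*(-141) = 124 + sqrt(4**2 + (-6)**2)*(-141) = 124 + sqrt(16 + 36)*(-141) = 124 + sqrt(52)*(-141) = 124 + (2*sqrt(13))*(-141) = 124 - 282*sqrt(13)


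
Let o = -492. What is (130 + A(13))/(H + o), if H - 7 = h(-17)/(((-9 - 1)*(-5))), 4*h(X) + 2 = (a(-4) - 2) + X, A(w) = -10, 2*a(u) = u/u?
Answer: -48000/194041 ≈ -0.24737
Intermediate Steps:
a(u) = 1/2 (a(u) = (u/u)/2 = (1/2)*1 = 1/2)
h(X) = -7/8 + X/4 (h(X) = -1/2 + ((1/2 - 2) + X)/4 = -1/2 + (-3/2 + X)/4 = -1/2 + (-3/8 + X/4) = -7/8 + X/4)
H = 2759/400 (H = 7 + (-7/8 + (1/4)*(-17))/(((-9 - 1)*(-5))) = 7 + (-7/8 - 17/4)/((-10*(-5))) = 7 - 41/8/50 = 7 - 41/8*1/50 = 7 - 41/400 = 2759/400 ≈ 6.8975)
(130 + A(13))/(H + o) = (130 - 10)/(2759/400 - 492) = 120/(-194041/400) = 120*(-400/194041) = -48000/194041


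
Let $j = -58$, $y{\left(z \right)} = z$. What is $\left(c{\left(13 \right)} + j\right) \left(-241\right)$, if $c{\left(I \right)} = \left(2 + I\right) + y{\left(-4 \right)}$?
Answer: $11327$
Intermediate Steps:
$c{\left(I \right)} = -2 + I$ ($c{\left(I \right)} = \left(2 + I\right) - 4 = -2 + I$)
$\left(c{\left(13 \right)} + j\right) \left(-241\right) = \left(\left(-2 + 13\right) - 58\right) \left(-241\right) = \left(11 - 58\right) \left(-241\right) = \left(-47\right) \left(-241\right) = 11327$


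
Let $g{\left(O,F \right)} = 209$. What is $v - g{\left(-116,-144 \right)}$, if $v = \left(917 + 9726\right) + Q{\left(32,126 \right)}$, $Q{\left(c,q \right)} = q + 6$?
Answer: $10566$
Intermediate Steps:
$Q{\left(c,q \right)} = 6 + q$
$v = 10775$ ($v = \left(917 + 9726\right) + \left(6 + 126\right) = 10643 + 132 = 10775$)
$v - g{\left(-116,-144 \right)} = 10775 - 209 = 10566$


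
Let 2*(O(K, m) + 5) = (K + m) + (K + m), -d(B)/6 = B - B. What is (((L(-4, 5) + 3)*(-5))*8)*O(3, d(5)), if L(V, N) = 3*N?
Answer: 1440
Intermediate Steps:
d(B) = 0 (d(B) = -6*(B - B) = -6*0 = 0)
O(K, m) = -5 + K + m (O(K, m) = -5 + ((K + m) + (K + m))/2 = -5 + (2*K + 2*m)/2 = -5 + (K + m) = -5 + K + m)
(((L(-4, 5) + 3)*(-5))*8)*O(3, d(5)) = (((3*5 + 3)*(-5))*8)*(-5 + 3 + 0) = (((15 + 3)*(-5))*8)*(-2) = ((18*(-5))*8)*(-2) = -90*8*(-2) = -720*(-2) = 1440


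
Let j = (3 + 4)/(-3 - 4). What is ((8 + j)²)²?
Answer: 2401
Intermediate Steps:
j = -1 (j = 7/(-7) = 7*(-⅐) = -1)
((8 + j)²)² = ((8 - 1)²)² = (7²)² = 49² = 2401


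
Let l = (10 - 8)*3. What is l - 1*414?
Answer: -408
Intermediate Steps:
l = 6 (l = 2*3 = 6)
l - 1*414 = 6 - 1*414 = 6 - 414 = -408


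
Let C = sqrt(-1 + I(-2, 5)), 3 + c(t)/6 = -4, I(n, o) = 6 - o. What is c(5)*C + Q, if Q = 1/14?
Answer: 1/14 ≈ 0.071429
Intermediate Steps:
c(t) = -42 (c(t) = -18 + 6*(-4) = -18 - 24 = -42)
C = 0 (C = sqrt(-1 + (6 - 1*5)) = sqrt(-1 + (6 - 5)) = sqrt(-1 + 1) = sqrt(0) = 0)
Q = 1/14 ≈ 0.071429
c(5)*C + Q = -42*0 + 1/14 = 0 + 1/14 = 1/14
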